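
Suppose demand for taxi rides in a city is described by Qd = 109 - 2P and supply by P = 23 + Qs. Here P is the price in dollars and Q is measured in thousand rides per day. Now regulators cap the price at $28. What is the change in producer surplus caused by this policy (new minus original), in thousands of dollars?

Rearranging supply gives Qs = P - 23. Setting quantity demanded equal to quantity supplied, 109 - 2P = P - 23, gives P* = 44 and Q* = 21.
The ceiling of 28 is below the equilibrium price 44, so it binds.
At P = 28: Qd = 109 - 2·28 = 53 and Qs = 28 - 23 = 5.
Producer surplus without the control is ½ · (44 - 23) · 21 = 220.5.
With the ceiling, producers sell 5 units at 28, so PS = ½ · (28 - 23) · 5 = 12.5.
Change in producer surplus = 12.5 - 220.5 = -208.

-208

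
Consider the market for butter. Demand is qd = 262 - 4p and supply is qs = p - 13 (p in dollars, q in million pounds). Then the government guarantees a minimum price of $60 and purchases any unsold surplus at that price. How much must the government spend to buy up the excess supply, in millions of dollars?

1500

Without the control the market clears where 262 - 4p = p - 13, i.e. p* = 55 and q* = 42.
Since 60 > 55, the floor is binding.
At p = 60: qd = 262 - 4·60 = 22 and qs = 60 - 13 = 47.
Surplus = qs - qd = 25.
Government expenditure = surplus × support price = 25 × 60 = 1500.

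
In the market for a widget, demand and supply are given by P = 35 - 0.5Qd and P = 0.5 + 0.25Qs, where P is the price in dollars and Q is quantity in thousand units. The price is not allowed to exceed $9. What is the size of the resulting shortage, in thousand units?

18

Rearranging demand gives Qd = 70 - 2P; rearranging supply gives Qs = 4P - 2. In a free market, 70 - 2P = 4P - 2 gives the equilibrium P* = 12, Q* = 46.
Because the ceiling (9) lies below the market-clearing price, it is binding.
At P = 9: Qd = 70 - 2·9 = 52 and Qs = 4·9 - 2 = 34.
Shortage = Qd - Qs = 52 - 34 = 18.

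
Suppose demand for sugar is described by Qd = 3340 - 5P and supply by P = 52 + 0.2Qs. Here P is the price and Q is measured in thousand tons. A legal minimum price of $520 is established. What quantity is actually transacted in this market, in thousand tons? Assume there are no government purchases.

740

Rearranging supply gives Qs = 5P - 260. Without the control the market clears where 3340 - 5P = 5P - 260, i.e. P* = 360 and Q* = 1540.
Because the floor (520) lies above the market-clearing price, it is binding.
At P = 520: Qd = 3340 - 5·520 = 740 and Qs = 5·520 - 260 = 2340.
The quantity actually transacted is the short side, demand: 740.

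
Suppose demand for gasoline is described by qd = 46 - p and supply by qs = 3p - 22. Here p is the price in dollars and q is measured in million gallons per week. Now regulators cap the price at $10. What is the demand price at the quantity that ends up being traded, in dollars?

Equilibrium: 46 - p = 3p - 22, so 68 = 4p and p* = 17, q* = 29.
Because the ceiling (10) lies below the market-clearing price, it is binding.
At p = 10: qd = 46 - 10 = 36 and qs = 3·10 - 22 = 8.
Only 8 units reach the market. On the demand curve, the marginal buyer's willingness to pay at q = 8 is (46 - 8) = 38.

38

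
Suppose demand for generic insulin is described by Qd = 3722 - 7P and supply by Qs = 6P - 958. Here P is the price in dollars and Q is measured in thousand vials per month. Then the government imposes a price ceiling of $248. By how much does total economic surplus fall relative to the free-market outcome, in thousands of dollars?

69888

In a free market, 3722 - 7P = 6P - 958 gives the equilibrium P* = 360, Q* = 1202.
The ceiling of 248 is below the equilibrium price 360, so it binds.
At P = 248: Qd = 3722 - 7·248 = 1986 and Qs = 6·248 - 958 = 530.
Quantity traded falls to 530. At Q = 530 the demand price is (3722 - 530)/7 = 456 and the supply price is (958 + 530)/6 = 248.
Deadweight loss = ½ · (456 - 248) · (1202 - 530) = ½ · 208 · 672 = 69888.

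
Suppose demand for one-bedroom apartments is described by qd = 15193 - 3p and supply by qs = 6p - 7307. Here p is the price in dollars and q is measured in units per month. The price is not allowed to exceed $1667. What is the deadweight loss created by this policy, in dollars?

6245001

Setting quantity demanded equal to quantity supplied, 15193 - 3p = 6p - 7307, gives p* = 2500 and q* = 7693.
Because the ceiling (1667) lies below the market-clearing price, it is binding.
At p = 1667: qd = 15193 - 3·1667 = 10192 and qs = 6·1667 - 7307 = 2695.
Quantity traded falls to 2695. At q = 2695 the demand price is (15193 - 2695)/3 = 4166 and the supply price is (7307 + 2695)/6 = 1667.
Deadweight loss = ½ · (4166 - 1667) · (7693 - 2695) = ½ · 2499 · 4998 = 6245001.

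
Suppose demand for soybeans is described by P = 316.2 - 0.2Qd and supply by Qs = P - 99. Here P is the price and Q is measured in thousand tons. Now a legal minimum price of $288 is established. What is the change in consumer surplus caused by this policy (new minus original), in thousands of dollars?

-1288

Rearranging demand gives Qd = 1581 - 5P. Setting quantity demanded equal to quantity supplied, 1581 - 5P = P - 99, gives P* = 280 and Q* = 181.
Since 288 > 280, the floor is binding.
At P = 288: Qd = 1581 - 5·288 = 141 and Qs = 288 - 99 = 189.
Consumer surplus without the control is ½ · (316.2 - 280) · 181 = 3276.1.
With the floor, consumers buy 141 units at 288, so CS = ½ · (316.2 - 288) · 141 = 1988.1.
Change in consumer surplus = 1988.1 - 3276.1 = -1288.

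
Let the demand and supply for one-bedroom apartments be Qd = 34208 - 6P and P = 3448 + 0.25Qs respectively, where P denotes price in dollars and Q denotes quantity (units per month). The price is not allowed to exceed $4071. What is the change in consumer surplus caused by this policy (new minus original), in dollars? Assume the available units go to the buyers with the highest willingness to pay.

Rearranging supply gives Qs = 4P - 13792. Without the control the market clears where 34208 - 6P = 4P - 13792, i.e. P* = 4800 and Q* = 5408.
Because the ceiling (4071) lies below the market-clearing price, it is binding.
At P = 4071: Qd = 34208 - 6·4071 = 9782 and Qs = 4·4071 - 13792 = 2492.
Consumer surplus without the control is ½ · (17104/3 - 4800) · 5408 = 7311616/3.
With the ceiling, 2492 units are sold at 4071 (assume they go to the highest-value buyers). The demand price at Q = 2492 is 5286, so CS = ½ · [(17104/3 - 4071) + (5286 - 4071)] · 2492 = 10635856/3.
Change in consumer surplus = 10635856/3 - 7311616/3 = 1108080.

1108080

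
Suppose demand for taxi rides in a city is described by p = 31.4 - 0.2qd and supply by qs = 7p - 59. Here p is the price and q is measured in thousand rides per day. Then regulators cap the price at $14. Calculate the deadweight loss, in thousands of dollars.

134.4

Rearranging demand gives qd = 157 - 5p. Without the control the market clears where 157 - 5p = 7p - 59, i.e. p* = 18 and q* = 67.
Because the ceiling (14) lies below the market-clearing price, it is binding.
At p = 14: qd = 157 - 5·14 = 87 and qs = 7·14 - 59 = 39.
Quantity traded falls to 39. At q = 39 the demand price is (157 - 39)/5 = 23.6 and the supply price is (59 + 39)/7 = 14.
Deadweight loss = ½ · (23.6 - 14) · (67 - 39) = ½ · 9.6 · 28 = 134.4.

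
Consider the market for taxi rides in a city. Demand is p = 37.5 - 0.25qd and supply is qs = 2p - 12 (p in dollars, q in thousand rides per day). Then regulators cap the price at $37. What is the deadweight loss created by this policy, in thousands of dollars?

Rearranging demand gives qd = 150 - 4p. Without the control the market clears where 150 - 4p = 2p - 12, i.e. p* = 27 and q* = 42.
Since 37 is above p* = 27, the ceiling does not bind and the free-market outcome prevails.
Since the control does not bind, no trades are prevented and deadweight loss is zero.

0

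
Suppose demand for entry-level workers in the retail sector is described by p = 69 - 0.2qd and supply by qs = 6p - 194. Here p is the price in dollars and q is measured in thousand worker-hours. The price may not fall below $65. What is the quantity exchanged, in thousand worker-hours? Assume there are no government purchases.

20

Rearranging demand gives qd = 345 - 5p. In a free market, 345 - 5p = 6p - 194 gives the equilibrium p* = 49, q* = 100.
Since 65 > 49, the floor is binding.
At p = 65: qd = 345 - 5·65 = 20 and qs = 6·65 - 194 = 196.
The quantity actually transacted is the short side, demand: 20.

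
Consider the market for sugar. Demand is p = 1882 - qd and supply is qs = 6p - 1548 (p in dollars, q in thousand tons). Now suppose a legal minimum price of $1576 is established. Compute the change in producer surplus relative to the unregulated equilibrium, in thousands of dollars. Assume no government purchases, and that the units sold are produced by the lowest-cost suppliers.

Rearranging demand gives qd = 1882 - p. Setting quantity demanded equal to quantity supplied, 1882 - p = 6p - 1548, gives p* = 490 and q* = 1392.
Since 1576 > 490, the floor is binding.
At p = 1576: qd = 1882 - 1576 = 306 and qs = 6·1576 - 1548 = 7908.
Producer surplus without the control is ½ · (490 - 258) · 1392 = 161472.
With the floor, 306 units are sold at 1576. The supply price at q = 306 is 309, so PS = ½ · [(1576 - 258) + (1576 - 309)] · 306 = 395505.
Change in producer surplus = 395505 - 161472 = 234033.

234033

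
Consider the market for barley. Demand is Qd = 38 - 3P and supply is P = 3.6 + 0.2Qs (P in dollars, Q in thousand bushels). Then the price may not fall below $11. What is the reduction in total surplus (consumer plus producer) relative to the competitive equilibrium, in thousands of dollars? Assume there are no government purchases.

Rearranging supply gives Qs = 5P - 18. Equilibrium: 38 - 3P = 5P - 18, so 56 = 8P and P* = 7, Q* = 17.
Because the floor (11) lies above the market-clearing price, it is binding.
At P = 11: Qd = 38 - 3·11 = 5 and Qs = 5·11 - 18 = 37.
Quantity traded falls to 5. At Q = 5 the demand price is (38 - 5)/3 = 11 and the supply price is (18 + 5)/5 = 4.6.
Deadweight loss = ½ · (11 - 4.6) · (17 - 5) = ½ · 6.4 · 12 = 38.4.

38.4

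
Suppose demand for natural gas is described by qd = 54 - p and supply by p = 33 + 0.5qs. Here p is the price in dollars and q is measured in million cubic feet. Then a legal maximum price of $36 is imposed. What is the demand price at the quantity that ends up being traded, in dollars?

48

Rearranging supply gives qs = 2p - 66. In a free market, 54 - p = 2p - 66 gives the equilibrium p* = 40, q* = 14.
Since 36 < 40, the ceiling is binding.
At p = 36: qd = 54 - 36 = 18 and qs = 2·36 - 66 = 6.
Only 6 units reach the market. On the demand curve, the marginal buyer's willingness to pay at q = 6 is (54 - 6) = 48.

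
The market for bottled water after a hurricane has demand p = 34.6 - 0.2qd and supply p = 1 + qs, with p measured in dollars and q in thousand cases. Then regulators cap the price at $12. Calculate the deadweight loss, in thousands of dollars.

173.4

Rearranging demand gives qd = 173 - 5p; rearranging supply gives qs = p - 1. Equilibrium: 173 - 5p = p - 1, so 174 = 6p and p* = 29, q* = 28.
The ceiling of 12 is below the equilibrium price 29, so it binds.
At p = 12: qd = 173 - 5·12 = 113 and qs = 12 - 1 = 11.
Quantity traded falls to 11. At q = 11 the demand price is (173 - 11)/5 = 32.4 and the supply price is 1 + 11 = 12.
Deadweight loss = ½ · (32.4 - 12) · (28 - 11) = ½ · 20.4 · 17 = 173.4.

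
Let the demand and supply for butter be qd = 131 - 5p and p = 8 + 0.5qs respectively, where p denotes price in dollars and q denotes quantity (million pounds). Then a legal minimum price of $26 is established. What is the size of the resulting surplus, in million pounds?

Rearranging supply gives qs = 2p - 16. In a free market, 131 - 5p = 2p - 16 gives the equilibrium p* = 21, q* = 26.
Since 26 > 21, the floor is binding.
At p = 26: qd = 131 - 5·26 = 1 and qs = 2·26 - 16 = 36.
Surplus = qs - qd = 36 - 1 = 35.

35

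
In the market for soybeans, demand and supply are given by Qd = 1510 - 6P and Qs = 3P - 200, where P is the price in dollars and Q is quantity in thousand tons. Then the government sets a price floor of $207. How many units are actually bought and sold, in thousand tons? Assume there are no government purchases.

In a free market, 1510 - 6P = 3P - 200 gives the equilibrium P* = 190, Q* = 370.
The floor of 207 is above the equilibrium price 190, so it binds.
At P = 207: Qd = 1510 - 6·207 = 268 and Qs = 3·207 - 200 = 421.
The quantity actually transacted is the short side, demand: 268.

268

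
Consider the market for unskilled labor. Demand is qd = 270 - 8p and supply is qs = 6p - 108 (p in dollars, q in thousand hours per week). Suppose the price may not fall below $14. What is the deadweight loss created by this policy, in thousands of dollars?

0

Without the control the market clears where 270 - 8p = 6p - 108, i.e. p* = 27 and q* = 54.
The floor of 14 is below the equilibrium price 27, so it is not binding; the market clears at p* = 27, q* = 54.
Since the control does not bind, no trades are prevented and deadweight loss is zero.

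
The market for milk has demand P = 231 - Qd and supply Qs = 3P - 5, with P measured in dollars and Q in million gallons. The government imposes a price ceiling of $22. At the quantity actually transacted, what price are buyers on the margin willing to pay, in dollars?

170

Rearranging demand gives Qd = 231 - P. Setting quantity demanded equal to quantity supplied, 231 - P = 3P - 5, gives P* = 59 and Q* = 172.
Since 22 < 59, the ceiling is binding.
At P = 22: Qd = 231 - 22 = 209 and Qs = 3·22 - 5 = 61.
Only 61 units reach the market. On the demand curve, the marginal buyer's willingness to pay at Q = 61 is (231 - 61) = 170.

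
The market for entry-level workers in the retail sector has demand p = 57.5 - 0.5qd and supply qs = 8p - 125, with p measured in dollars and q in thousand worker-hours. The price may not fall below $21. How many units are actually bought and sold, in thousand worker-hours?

67

Rearranging demand gives qd = 115 - 2p. Setting quantity demanded equal to quantity supplied, 115 - 2p = 8p - 125, gives p* = 24 and q* = 67.
The floor of 21 is below the equilibrium price 24, so it is not binding; the market clears at p* = 24, q* = 67.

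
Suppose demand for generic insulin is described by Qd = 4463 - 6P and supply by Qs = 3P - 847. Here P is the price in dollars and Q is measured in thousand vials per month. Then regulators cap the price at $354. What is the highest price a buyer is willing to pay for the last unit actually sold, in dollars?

708

Setting quantity demanded equal to quantity supplied, 4463 - 6P = 3P - 847, gives P* = 590 and Q* = 923.
Since 354 < 590, the ceiling is binding.
At P = 354: Qd = 4463 - 6·354 = 2339 and Qs = 3·354 - 847 = 215.
Only 215 units reach the market. On the demand curve, the marginal buyer's willingness to pay at Q = 215 is (4463 - 215)/6 = 708.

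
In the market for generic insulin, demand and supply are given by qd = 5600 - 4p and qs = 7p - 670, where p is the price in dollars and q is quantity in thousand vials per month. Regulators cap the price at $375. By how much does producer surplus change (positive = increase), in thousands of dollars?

-514312.5

Without the control the market clears where 5600 - 4p = 7p - 670, i.e. p* = 570 and q* = 3320.
Because the ceiling (375) lies below the market-clearing price, it is binding.
At p = 375: qd = 5600 - 4·375 = 4100 and qs = 7·375 - 670 = 1955.
Producer surplus without the control is ½ · (570 - 670/7) · 3320 = 5511200/7.
With the ceiling, producers sell 1955 units at 375, so PS = ½ · (375 - 670/7) · 1955 = 3822025/14.
Change in producer surplus = 3822025/14 - 5511200/7 = -514312.5.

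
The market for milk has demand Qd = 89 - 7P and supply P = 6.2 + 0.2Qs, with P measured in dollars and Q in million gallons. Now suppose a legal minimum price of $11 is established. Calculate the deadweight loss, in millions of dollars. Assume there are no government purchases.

Rearranging supply gives Qs = 5P - 31. Equilibrium: 89 - 7P = 5P - 31, so 120 = 12P and P* = 10, Q* = 19.
The floor of 11 is above the equilibrium price 10, so it binds.
At P = 11: Qd = 89 - 7·11 = 12 and Qs = 5·11 - 31 = 24.
Quantity traded falls to 12. At Q = 12 the demand price is (89 - 12)/7 = 11 and the supply price is (31 + 12)/5 = 8.6.
Deadweight loss = ½ · (11 - 8.6) · (19 - 12) = ½ · 2.4 · 7 = 8.4.

8.4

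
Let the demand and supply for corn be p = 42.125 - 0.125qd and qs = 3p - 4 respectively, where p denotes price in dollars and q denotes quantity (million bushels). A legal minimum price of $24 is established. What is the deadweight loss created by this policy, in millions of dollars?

0

Rearranging demand gives qd = 337 - 8p. In a free market, 337 - 8p = 3p - 4 gives the equilibrium p* = 31, q* = 89.
Since 24 is below p* = 31, the floor does not bind and the free-market outcome prevails.
Since the control does not bind, no trades are prevented and deadweight loss is zero.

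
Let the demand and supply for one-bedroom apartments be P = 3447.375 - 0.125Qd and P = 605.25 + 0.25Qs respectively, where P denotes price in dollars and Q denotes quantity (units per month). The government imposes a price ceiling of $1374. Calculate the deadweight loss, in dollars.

3803628

Rearranging demand gives Qd = 27579 - 8P; rearranging supply gives Qs = 4P - 2421. Setting quantity demanded equal to quantity supplied, 27579 - 8P = 4P - 2421, gives P* = 2500 and Q* = 7579.
The ceiling of 1374 is below the equilibrium price 2500, so it binds.
At P = 1374: Qd = 27579 - 8·1374 = 16587 and Qs = 4·1374 - 2421 = 3075.
Quantity traded falls to 3075. At Q = 3075 the demand price is (27579 - 3075)/8 = 3063 and the supply price is (2421 + 3075)/4 = 1374.
Deadweight loss = ½ · (3063 - 1374) · (7579 - 3075) = ½ · 1689 · 4504 = 3803628.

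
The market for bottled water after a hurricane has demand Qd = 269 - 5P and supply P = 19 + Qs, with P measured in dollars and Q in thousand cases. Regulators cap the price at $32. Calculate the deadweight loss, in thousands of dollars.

153.6

Rearranging supply gives Qs = P - 19. Setting quantity demanded equal to quantity supplied, 269 - 5P = P - 19, gives P* = 48 and Q* = 29.
Since 32 < 48, the ceiling is binding.
At P = 32: Qd = 269 - 5·32 = 109 and Qs = 32 - 19 = 13.
Quantity traded falls to 13. At Q = 13 the demand price is (269 - 13)/5 = 51.2 and the supply price is 19 + 13 = 32.
Deadweight loss = ½ · (51.2 - 32) · (29 - 13) = ½ · 19.2 · 16 = 153.6.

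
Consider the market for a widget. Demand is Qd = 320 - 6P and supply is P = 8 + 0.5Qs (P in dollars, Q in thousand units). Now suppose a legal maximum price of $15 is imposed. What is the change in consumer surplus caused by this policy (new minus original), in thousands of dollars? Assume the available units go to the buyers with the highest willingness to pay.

Rearranging supply gives Qs = 2P - 16. Setting quantity demanded equal to quantity supplied, 320 - 6P = 2P - 16, gives P* = 42 and Q* = 68.
Since 15 < 42, the ceiling is binding.
At P = 15: Qd = 320 - 6·15 = 230 and Qs = 2·15 - 16 = 14.
Consumer surplus without the control is ½ · (160/3 - 42) · 68 = 1156/3.
With the ceiling, 14 units are sold at 15 (assume they go to the highest-value buyers). The demand price at Q = 14 is 51, so CS = ½ · [(160/3 - 15) + (51 - 15)] · 14 = 1561/3.
Change in consumer surplus = 1561/3 - 1156/3 = 135.

135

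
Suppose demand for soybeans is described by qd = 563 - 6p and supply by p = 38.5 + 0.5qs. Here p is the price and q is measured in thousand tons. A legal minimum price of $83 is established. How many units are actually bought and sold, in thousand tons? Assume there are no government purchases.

65

Rearranging supply gives qs = 2p - 77. Equilibrium: 563 - 6p = 2p - 77, so 640 = 8p and p* = 80, q* = 83.
Since 83 > 80, the floor is binding.
At p = 83: qd = 563 - 6·83 = 65 and qs = 2·83 - 77 = 89.
The quantity actually transacted is the short side, demand: 65.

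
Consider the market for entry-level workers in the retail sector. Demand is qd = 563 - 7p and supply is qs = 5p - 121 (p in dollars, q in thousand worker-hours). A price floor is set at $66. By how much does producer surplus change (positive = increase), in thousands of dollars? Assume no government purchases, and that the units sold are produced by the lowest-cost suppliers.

512.1

In a free market, 563 - 7p = 5p - 121 gives the equilibrium p* = 57, q* = 164.
Since 66 > 57, the floor is binding.
At p = 66: qd = 563 - 7·66 = 101 and qs = 5·66 - 121 = 209.
Producer surplus without the control is ½ · (57 - 24.2) · 164 = 2689.6.
With the floor, 101 units are sold at 66. The supply price at q = 101 is 44.4, so PS = ½ · [(66 - 24.2) + (66 - 44.4)] · 101 = 3201.7.
Change in producer surplus = 3201.7 - 2689.6 = 512.1.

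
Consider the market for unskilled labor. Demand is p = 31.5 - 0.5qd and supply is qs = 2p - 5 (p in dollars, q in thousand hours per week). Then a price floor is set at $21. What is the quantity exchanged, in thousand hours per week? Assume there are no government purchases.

Rearranging demand gives qd = 63 - 2p. Setting quantity demanded equal to quantity supplied, 63 - 2p = 2p - 5, gives p* = 17 and q* = 29.
Since 21 > 17, the floor is binding.
At p = 21: qd = 63 - 2·21 = 21 and qs = 2·21 - 5 = 37.
The quantity actually transacted is the short side, demand: 21.

21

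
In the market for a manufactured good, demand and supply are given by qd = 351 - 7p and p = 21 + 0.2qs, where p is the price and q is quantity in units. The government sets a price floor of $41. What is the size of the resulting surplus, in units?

Rearranging supply gives qs = 5p - 105. Without the control the market clears where 351 - 7p = 5p - 105, i.e. p* = 38 and q* = 85.
Since 41 > 38, the floor is binding.
At p = 41: qd = 351 - 7·41 = 64 and qs = 5·41 - 105 = 100.
Surplus = qs - qd = 100 - 64 = 36.

36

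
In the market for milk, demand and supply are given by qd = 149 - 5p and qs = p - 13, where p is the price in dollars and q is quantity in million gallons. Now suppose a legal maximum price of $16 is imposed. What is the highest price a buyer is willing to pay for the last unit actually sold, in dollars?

Setting quantity demanded equal to quantity supplied, 149 - 5p = p - 13, gives p* = 27 and q* = 14.
Because the ceiling (16) lies below the market-clearing price, it is binding.
At p = 16: qd = 149 - 5·16 = 69 and qs = 16 - 13 = 3.
Only 3 units reach the market. On the demand curve, the marginal buyer's willingness to pay at q = 3 is (149 - 3)/5 = 29.2.

29.2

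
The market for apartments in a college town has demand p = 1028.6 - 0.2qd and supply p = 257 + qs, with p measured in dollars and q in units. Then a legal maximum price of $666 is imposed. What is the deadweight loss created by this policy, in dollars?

Rearranging demand gives qd = 5143 - 5p; rearranging supply gives qs = p - 257. Setting quantity demanded equal to quantity supplied, 5143 - 5p = p - 257, gives p* = 900 and q* = 643.
The ceiling of 666 is below the equilibrium price 900, so it binds.
At p = 666: qd = 5143 - 5·666 = 1813 and qs = 666 - 257 = 409.
Quantity traded falls to 409. At q = 409 the demand price is (5143 - 409)/5 = 946.8 and the supply price is 257 + 409 = 666.
Deadweight loss = ½ · (946.8 - 666) · (643 - 409) = ½ · 280.8 · 234 = 32853.6.

32853.6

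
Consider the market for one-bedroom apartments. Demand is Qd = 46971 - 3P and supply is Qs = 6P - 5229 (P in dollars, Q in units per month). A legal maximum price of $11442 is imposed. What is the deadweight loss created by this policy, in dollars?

Equilibrium: 46971 - 3P = 6P - 5229, so 52200 = 9P and P* = 5800, Q* = 29571.
Since 11442 is above P* = 5800, the ceiling does not bind and the free-market outcome prevails.
Since the control does not bind, no trades are prevented and deadweight loss is zero.

0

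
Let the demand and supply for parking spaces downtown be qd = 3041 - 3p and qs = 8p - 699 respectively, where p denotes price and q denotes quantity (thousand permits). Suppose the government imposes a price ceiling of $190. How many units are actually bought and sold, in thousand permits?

Setting quantity demanded equal to quantity supplied, 3041 - 3p = 8p - 699, gives p* = 340 and q* = 2021.
The ceiling of 190 is below the equilibrium price 340, so it binds.
At p = 190: qd = 3041 - 3·190 = 2471 and qs = 8·190 - 699 = 821.
The quantity actually transacted is the short side, supply: 821.

821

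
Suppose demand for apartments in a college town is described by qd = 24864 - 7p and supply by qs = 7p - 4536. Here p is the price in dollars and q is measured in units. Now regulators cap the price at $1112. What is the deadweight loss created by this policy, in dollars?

6833008

Without the control the market clears where 24864 - 7p = 7p - 4536, i.e. p* = 2100 and q* = 10164.
Because the ceiling (1112) lies below the market-clearing price, it is binding.
At p = 1112: qd = 24864 - 7·1112 = 17080 and qs = 7·1112 - 4536 = 3248.
Quantity traded falls to 3248. At q = 3248 the demand price is (24864 - 3248)/7 = 3088 and the supply price is (4536 + 3248)/7 = 1112.
Deadweight loss = ½ · (3088 - 1112) · (10164 - 3248) = ½ · 1976 · 6916 = 6833008.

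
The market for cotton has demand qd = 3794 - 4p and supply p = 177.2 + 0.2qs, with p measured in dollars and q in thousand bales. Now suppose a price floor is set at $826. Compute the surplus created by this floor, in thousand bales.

Rearranging supply gives qs = 5p - 886. Without the control the market clears where 3794 - 4p = 5p - 886, i.e. p* = 520 and q* = 1714.
The floor of 826 is above the equilibrium price 520, so it binds.
At p = 826: qd = 3794 - 4·826 = 490 and qs = 5·826 - 886 = 3244.
Surplus = qs - qd = 3244 - 490 = 2754.

2754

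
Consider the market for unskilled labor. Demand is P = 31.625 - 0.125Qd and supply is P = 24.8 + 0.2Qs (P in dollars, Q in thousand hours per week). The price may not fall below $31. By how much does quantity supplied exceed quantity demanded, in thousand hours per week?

Rearranging demand gives Qd = 253 - 8P; rearranging supply gives Qs = 5P - 124. Equilibrium: 253 - 8P = 5P - 124, so 377 = 13P and P* = 29, Q* = 21.
Because the floor (31) lies above the market-clearing price, it is binding.
At P = 31: Qd = 253 - 8·31 = 5 and Qs = 5·31 - 124 = 31.
Surplus = Qs - Qd = 31 - 5 = 26.

26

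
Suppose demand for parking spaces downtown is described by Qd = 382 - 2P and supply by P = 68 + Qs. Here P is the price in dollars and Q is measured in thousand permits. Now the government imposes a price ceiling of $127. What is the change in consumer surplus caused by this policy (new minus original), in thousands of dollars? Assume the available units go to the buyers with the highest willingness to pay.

Rearranging supply gives Qs = P - 68. Setting quantity demanded equal to quantity supplied, 382 - 2P = P - 68, gives P* = 150 and Q* = 82.
Because the ceiling (127) lies below the market-clearing price, it is binding.
At P = 127: Qd = 382 - 2·127 = 128 and Qs = 127 - 68 = 59.
Consumer surplus without the control is ½ · (191 - 150) · 82 = 1681.
With the ceiling, 59 units are sold at 127 (assume they go to the highest-value buyers). The demand price at Q = 59 is 161.5, so CS = ½ · [(191 - 127) + (161.5 - 127)] · 59 = 2905.75.
Change in consumer surplus = 2905.75 - 1681 = 1224.75.

1224.75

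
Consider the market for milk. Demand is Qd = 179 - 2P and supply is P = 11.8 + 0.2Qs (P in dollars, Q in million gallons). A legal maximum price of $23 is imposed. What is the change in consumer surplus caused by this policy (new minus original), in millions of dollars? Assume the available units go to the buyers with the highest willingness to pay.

Rearranging supply gives Qs = 5P - 59. Setting quantity demanded equal to quantity supplied, 179 - 2P = 5P - 59, gives P* = 34 and Q* = 111.
Since 23 < 34, the ceiling is binding.
At P = 23: Qd = 179 - 2·23 = 133 and Qs = 5·23 - 59 = 56.
Consumer surplus without the control is ½ · (89.5 - 34) · 111 = 3080.25.
With the ceiling, 56 units are sold at 23 (assume they go to the highest-value buyers). The demand price at Q = 56 is 61.5, so CS = ½ · [(89.5 - 23) + (61.5 - 23)] · 56 = 2940.
Change in consumer surplus = 2940 - 3080.25 = -140.25.

-140.25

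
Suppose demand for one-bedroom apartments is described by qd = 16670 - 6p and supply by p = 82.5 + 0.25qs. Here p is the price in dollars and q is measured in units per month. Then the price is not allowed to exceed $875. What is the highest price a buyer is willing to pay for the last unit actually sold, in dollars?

2250

Rearranging supply gives qs = 4p - 330. Without the control the market clears where 16670 - 6p = 4p - 330, i.e. p* = 1700 and q* = 6470.
Since 875 < 1700, the ceiling is binding.
At p = 875: qd = 16670 - 6·875 = 11420 and qs = 4·875 - 330 = 3170.
Only 3170 units reach the market. On the demand curve, the marginal buyer's willingness to pay at q = 3170 is (16670 - 3170)/6 = 2250.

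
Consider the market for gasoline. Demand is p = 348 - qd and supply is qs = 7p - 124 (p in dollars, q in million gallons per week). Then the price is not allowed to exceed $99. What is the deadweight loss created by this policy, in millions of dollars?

Rearranging demand gives qd = 348 - p. In a free market, 348 - p = 7p - 124 gives the equilibrium p* = 59, q* = 289.
Since 99 is above p* = 59, the ceiling does not bind and the free-market outcome prevails.
Since the control does not bind, no trades are prevented and deadweight loss is zero.

0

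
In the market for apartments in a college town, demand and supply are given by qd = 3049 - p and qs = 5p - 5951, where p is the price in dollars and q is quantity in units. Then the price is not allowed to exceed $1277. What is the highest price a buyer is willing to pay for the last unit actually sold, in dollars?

Equilibrium: 3049 - p = 5p - 5951, so 9000 = 6p and p* = 1500, q* = 1549.
Because the ceiling (1277) lies below the market-clearing price, it is binding.
At p = 1277: qd = 3049 - 1277 = 1772 and qs = 5·1277 - 5951 = 434.
Only 434 units reach the market. On the demand curve, the marginal buyer's willingness to pay at q = 434 is (3049 - 434) = 2615.

2615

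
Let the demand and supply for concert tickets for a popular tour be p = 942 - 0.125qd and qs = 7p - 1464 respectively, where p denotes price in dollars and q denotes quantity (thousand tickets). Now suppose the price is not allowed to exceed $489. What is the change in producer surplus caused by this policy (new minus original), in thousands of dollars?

-260572.5

Rearranging demand gives qd = 7536 - 8p. Setting quantity demanded equal to quantity supplied, 7536 - 8p = 7p - 1464, gives p* = 600 and q* = 2736.
The ceiling of 489 is below the equilibrium price 600, so it binds.
At p = 489: qd = 7536 - 8·489 = 3624 and qs = 7·489 - 1464 = 1959.
Producer surplus without the control is ½ · (600 - 1464/7) · 2736 = 3742848/7.
With the ceiling, producers sell 1959 units at 489, so PS = ½ · (489 - 1464/7) · 1959 = 3837681/14.
Change in producer surplus = 3837681/14 - 3742848/7 = -260572.5.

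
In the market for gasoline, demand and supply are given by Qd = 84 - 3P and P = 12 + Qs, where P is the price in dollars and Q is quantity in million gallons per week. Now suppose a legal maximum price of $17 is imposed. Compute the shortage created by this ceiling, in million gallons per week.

28

Rearranging supply gives Qs = P - 12. In a free market, 84 - 3P = P - 12 gives the equilibrium P* = 24, Q* = 12.
The ceiling of 17 is below the equilibrium price 24, so it binds.
At P = 17: Qd = 84 - 3·17 = 33 and Qs = 17 - 12 = 5.
Shortage = Qd - Qs = 33 - 5 = 28.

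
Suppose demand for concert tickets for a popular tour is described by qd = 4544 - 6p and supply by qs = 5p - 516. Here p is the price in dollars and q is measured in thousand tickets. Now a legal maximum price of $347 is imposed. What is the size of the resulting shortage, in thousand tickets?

Without the control the market clears where 4544 - 6p = 5p - 516, i.e. p* = 460 and q* = 1784.
Because the ceiling (347) lies below the market-clearing price, it is binding.
At p = 347: qd = 4544 - 6·347 = 2462 and qs = 5·347 - 516 = 1219.
Shortage = qd - qs = 2462 - 1219 = 1243.

1243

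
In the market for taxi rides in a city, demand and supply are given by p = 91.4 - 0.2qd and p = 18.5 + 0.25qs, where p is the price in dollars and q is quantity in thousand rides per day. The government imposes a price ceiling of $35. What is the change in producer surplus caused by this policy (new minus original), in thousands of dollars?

-2736

Rearranging demand gives qd = 457 - 5p; rearranging supply gives qs = 4p - 74. Setting quantity demanded equal to quantity supplied, 457 - 5p = 4p - 74, gives p* = 59 and q* = 162.
Since 35 < 59, the ceiling is binding.
At p = 35: qd = 457 - 5·35 = 282 and qs = 4·35 - 74 = 66.
Producer surplus without the control is ½ · (59 - 18.5) · 162 = 3280.5.
With the ceiling, producers sell 66 units at 35, so PS = ½ · (35 - 18.5) · 66 = 544.5.
Change in producer surplus = 544.5 - 3280.5 = -2736.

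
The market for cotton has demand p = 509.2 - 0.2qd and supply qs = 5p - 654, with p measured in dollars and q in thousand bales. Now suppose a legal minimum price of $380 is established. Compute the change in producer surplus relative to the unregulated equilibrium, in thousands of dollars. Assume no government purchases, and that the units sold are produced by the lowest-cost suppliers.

29760

Rearranging demand gives qd = 2546 - 5p. Equilibrium: 2546 - 5p = 5p - 654, so 3200 = 10p and p* = 320, q* = 946.
Because the floor (380) lies above the market-clearing price, it is binding.
At p = 380: qd = 2546 - 5·380 = 646 and qs = 5·380 - 654 = 1246.
Producer surplus without the control is ½ · (320 - 130.8) · 946 = 89491.6.
With the floor, 646 units are sold at 380. The supply price at q = 646 is 260, so PS = ½ · [(380 - 130.8) + (380 - 260)] · 646 = 119251.6.
Change in producer surplus = 119251.6 - 89491.6 = 29760.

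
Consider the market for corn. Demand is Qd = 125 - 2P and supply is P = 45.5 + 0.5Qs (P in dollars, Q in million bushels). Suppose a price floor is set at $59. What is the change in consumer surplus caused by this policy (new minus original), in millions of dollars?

Rearranging supply gives Qs = 2P - 91. Without the control the market clears where 125 - 2P = 2P - 91, i.e. P* = 54 and Q* = 17.
Since 59 > 54, the floor is binding.
At P = 59: Qd = 125 - 2·59 = 7 and Qs = 2·59 - 91 = 27.
Consumer surplus without the control is ½ · (62.5 - 54) · 17 = 72.25.
With the floor, consumers buy 7 units at 59, so CS = ½ · (62.5 - 59) · 7 = 12.25.
Change in consumer surplus = 12.25 - 72.25 = -60.

-60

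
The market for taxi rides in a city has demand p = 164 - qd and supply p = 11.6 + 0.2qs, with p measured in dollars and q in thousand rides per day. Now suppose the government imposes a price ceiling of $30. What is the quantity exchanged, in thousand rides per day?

Rearranging demand gives qd = 164 - p; rearranging supply gives qs = 5p - 58. In a free market, 164 - p = 5p - 58 gives the equilibrium p* = 37, q* = 127.
Since 30 < 37, the ceiling is binding.
At p = 30: qd = 164 - 30 = 134 and qs = 5·30 - 58 = 92.
The quantity actually transacted is the short side, supply: 92.

92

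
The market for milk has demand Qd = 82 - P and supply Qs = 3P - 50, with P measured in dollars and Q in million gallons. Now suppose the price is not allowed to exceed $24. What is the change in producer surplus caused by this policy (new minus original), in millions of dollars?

Setting quantity demanded equal to quantity supplied, 82 - P = 3P - 50, gives P* = 33 and Q* = 49.
The ceiling of 24 is below the equilibrium price 33, so it binds.
At P = 24: Qd = 82 - 24 = 58 and Qs = 3·24 - 50 = 22.
Producer surplus without the control is ½ · (33 - 50/3) · 49 = 2401/6.
With the ceiling, producers sell 22 units at 24, so PS = ½ · (24 - 50/3) · 22 = 242/3.
Change in producer surplus = 242/3 - 2401/6 = -319.5.

-319.5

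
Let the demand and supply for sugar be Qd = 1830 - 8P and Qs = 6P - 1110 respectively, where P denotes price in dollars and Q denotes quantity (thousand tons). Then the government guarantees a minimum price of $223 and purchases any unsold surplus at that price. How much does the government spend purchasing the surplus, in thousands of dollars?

In a free market, 1830 - 8P = 6P - 1110 gives the equilibrium P* = 210, Q* = 150.
Since 223 > 210, the floor is binding.
At P = 223: Qd = 1830 - 8·223 = 46 and Qs = 6·223 - 1110 = 228.
Surplus = Qs - Qd = 182.
Government expenditure = surplus × support price = 182 × 223 = 40586.

40586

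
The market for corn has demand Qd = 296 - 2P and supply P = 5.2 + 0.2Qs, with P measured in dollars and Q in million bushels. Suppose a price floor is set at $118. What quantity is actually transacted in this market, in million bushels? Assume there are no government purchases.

60

Rearranging supply gives Qs = 5P - 26. Setting quantity demanded equal to quantity supplied, 296 - 2P = 5P - 26, gives P* = 46 and Q* = 204.
Since 118 > 46, the floor is binding.
At P = 118: Qd = 296 - 2·118 = 60 and Qs = 5·118 - 26 = 564.
The quantity actually transacted is the short side, demand: 60.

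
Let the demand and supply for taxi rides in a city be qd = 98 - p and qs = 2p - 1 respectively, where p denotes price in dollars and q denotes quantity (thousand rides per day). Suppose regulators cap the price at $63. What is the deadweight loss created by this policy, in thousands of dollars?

Setting quantity demanded equal to quantity supplied, 98 - p = 2p - 1, gives p* = 33 and q* = 65.
The ceiling of 63 is above the equilibrium price 33, so it is not binding; the market clears at p* = 33, q* = 65.
Since the control does not bind, no trades are prevented and deadweight loss is zero.

0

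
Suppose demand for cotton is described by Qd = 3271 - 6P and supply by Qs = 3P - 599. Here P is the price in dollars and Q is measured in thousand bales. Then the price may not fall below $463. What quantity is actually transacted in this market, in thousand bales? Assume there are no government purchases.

493

In a free market, 3271 - 6P = 3P - 599 gives the equilibrium P* = 430, Q* = 691.
Since 463 > 430, the floor is binding.
At P = 463: Qd = 3271 - 6·463 = 493 and Qs = 3·463 - 599 = 790.
The quantity actually transacted is the short side, demand: 493.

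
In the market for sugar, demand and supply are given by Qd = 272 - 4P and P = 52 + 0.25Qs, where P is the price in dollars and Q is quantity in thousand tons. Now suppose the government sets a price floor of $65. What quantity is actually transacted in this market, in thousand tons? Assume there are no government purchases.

Rearranging supply gives Qs = 4P - 208. In a free market, 272 - 4P = 4P - 208 gives the equilibrium P* = 60, Q* = 32.
Since 65 > 60, the floor is binding.
At P = 65: Qd = 272 - 4·65 = 12 and Qs = 4·65 - 208 = 52.
The quantity actually transacted is the short side, demand: 12.

12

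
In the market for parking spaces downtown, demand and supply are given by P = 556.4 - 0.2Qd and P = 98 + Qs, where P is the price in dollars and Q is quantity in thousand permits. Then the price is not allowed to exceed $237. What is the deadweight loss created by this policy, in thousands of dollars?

Rearranging demand gives Qd = 2782 - 5P; rearranging supply gives Qs = P - 98. Equilibrium: 2782 - 5P = P - 98, so 2880 = 6P and P* = 480, Q* = 382.
Because the ceiling (237) lies below the market-clearing price, it is binding.
At P = 237: Qd = 2782 - 5·237 = 1597 and Qs = 237 - 98 = 139.
Quantity traded falls to 139. At Q = 139 the demand price is (2782 - 139)/5 = 528.6 and the supply price is 98 + 139 = 237.
Deadweight loss = ½ · (528.6 - 237) · (382 - 139) = ½ · 291.6 · 243 = 35429.4.

35429.4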